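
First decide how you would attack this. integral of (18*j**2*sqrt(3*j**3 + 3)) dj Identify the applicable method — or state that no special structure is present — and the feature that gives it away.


Technique: u-substitution — the only nontrivial dependence routes through 3*j**3 + 3, whose derivative supplies the leftover factor up to a constant multiple — u = 3*j**3 + 3 flattens it.


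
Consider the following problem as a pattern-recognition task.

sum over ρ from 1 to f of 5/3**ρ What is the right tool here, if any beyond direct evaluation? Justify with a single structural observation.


Diagnosis: the geometric series formula — consecutive terms stand in a fixed index-free ratio — the geometric sum formula closes it.


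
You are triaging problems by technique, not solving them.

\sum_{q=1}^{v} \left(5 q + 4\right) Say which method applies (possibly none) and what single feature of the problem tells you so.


Method: no special technique — the summand is a plain polynomial in q (expanding first if it arrives factored); standard power-sum formulas evaluate it term by term.


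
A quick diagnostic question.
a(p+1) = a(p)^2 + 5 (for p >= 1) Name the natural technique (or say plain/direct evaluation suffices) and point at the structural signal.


Diagnosis: no special technique — each new value is a nonlinear function of earlier ones — scaling arguments and superposition both fail.


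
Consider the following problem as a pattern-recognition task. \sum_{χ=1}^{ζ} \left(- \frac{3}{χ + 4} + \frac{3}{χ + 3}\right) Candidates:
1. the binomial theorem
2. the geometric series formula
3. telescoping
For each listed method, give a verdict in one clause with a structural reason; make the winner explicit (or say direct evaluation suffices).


Verdict: telescoping — a difference of consecutive values of one function (\frac{3}{χ + 3} at one index and the next) — telescoping by construction.
- the binomial theorem: no binomial coefficients pair up with complementary powers here.
- the geometric series formula: dividing successive terms gives an index-dependent quantity, not a constant.
- telescoping — applies; the problem has the shape this method handles.


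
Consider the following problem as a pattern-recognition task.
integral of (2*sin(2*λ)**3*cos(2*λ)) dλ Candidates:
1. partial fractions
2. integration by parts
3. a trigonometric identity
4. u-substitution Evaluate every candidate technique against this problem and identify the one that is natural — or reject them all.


Best approach: u-substitution — collected, the integrand has one factor that is, up to a constant, the derivative of an inner expression the rest depends on — substitute for that inner expression.
- partial fractions — the expression is not a ratio of polynomials that decomposes further.
- integration by parts — there is no nonconstant-polynomial-times-kernel split with an exp, sine, cosine (degree-1 argument), or logarithm partner.
- a trigonometric identity — no even trigonometric power and no product of distinct frequencies to rewrite.
- u-substitution: yes, a natural case for it.


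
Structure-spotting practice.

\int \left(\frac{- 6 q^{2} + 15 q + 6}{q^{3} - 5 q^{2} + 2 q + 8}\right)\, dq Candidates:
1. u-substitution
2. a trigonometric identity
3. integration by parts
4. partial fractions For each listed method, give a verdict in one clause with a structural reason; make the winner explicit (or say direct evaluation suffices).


Verdict: partial fractions — the denominator q^{3} - 5 q^{2} + 2 q + 8 factors, so the quotient decomposes into elementary partial fractions term by term.
- u-substitution — no subexpression of the integrand pairs with its own derivative as a factor — individual terms may offer their own substitutions, but any change of variable covering the whole integral would have to be constructed from outside the expression.
- a trigonometric identity — there is no trigonometric structure at all — the integrand carries no sine or cosine to rewrite.
- integration by parts — no split into a nonconstant polynomial times one of the standard kernels — exp, sine, or cosine of a linear argument, or a logarithm — applies here.
- partial fractions: applicable, and directly so.


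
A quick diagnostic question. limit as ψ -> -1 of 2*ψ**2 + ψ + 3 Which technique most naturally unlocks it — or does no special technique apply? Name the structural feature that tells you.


Technique: no special technique — the expression is continuous at -1 — substitute and evaluate; no indeterminate form appears.


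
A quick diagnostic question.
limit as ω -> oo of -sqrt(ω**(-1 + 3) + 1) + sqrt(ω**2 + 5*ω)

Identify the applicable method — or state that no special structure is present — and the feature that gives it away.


Verdict: conjugate multiplication — infinity minus infinity with a radical in play — multiply by the conjugate so the divergences of sqrt(ω**2 + 5*ω) and sqrt(ω**(-1 + 3) + 1) annihilate.


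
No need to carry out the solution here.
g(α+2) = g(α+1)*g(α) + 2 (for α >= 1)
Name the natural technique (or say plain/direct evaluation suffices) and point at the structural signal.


Best approach: no special technique — the unknown enters the rule nonlinearly, not as a weighted sum — no linear method is even well-posed.


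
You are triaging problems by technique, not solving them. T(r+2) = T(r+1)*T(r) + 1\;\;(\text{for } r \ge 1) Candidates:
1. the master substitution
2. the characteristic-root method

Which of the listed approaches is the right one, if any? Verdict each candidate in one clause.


Technique: no special technique — the sequence value feeds back through itself nonlinearly — linear superposition fails, and every superposition-based closed form fails with it.
- the master substitution: the recursion shifts the index rather than dividing it.
- the characteristic-root method: the recursion is nonlinear in the sequence values, so no linear-modes ansatz applies.


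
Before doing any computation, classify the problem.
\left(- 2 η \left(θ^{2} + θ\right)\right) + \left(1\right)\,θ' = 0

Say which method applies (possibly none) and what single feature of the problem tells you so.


Technique: separation of variables — solved for the derivative, the right side splits multiplicatively into a function of each variable alone — divide and integrate each side. This doubles as a Bernoulli equation in the unknown as written; dividing and integrating works on it directly.


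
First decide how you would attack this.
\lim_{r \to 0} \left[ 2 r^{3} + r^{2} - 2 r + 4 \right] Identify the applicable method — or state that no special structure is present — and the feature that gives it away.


Technique: no special technique — no zero denominators, no indeterminate clash at 0 — substitute and read off the value.


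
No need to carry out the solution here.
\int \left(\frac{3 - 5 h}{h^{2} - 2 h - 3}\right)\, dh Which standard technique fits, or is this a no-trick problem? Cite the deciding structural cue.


Best approach: partial fractions — the denominator h^{2} - 2 h - 3 factors, so the quotient decomposes into elementary partial fractions term by term.


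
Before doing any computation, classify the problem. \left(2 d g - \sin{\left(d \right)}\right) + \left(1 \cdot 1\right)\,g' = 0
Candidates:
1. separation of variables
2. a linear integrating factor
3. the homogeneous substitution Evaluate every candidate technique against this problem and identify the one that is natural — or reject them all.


Technique: a linear integrating factor — first power of g, nonzero forcing: the integrating-factor recipe applies verbatim with p = 2 d.
- separation of variables: the two dependences do not factor apart.
- a linear integrating factor: applies; the problem has the shape this method handles.
- the homogeneous substitution — the ratio of the variables does not determine the slope.


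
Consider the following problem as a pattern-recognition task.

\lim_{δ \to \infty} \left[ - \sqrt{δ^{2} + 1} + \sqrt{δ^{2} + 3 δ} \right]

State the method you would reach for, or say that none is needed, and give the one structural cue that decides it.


Best approach: conjugate multiplication — both pieces blow up but their difference is finite; the conjugate trick rationalizes \sqrt{δ^{2} + 3 δ} - \sqrt{δ^{2} + 1}.


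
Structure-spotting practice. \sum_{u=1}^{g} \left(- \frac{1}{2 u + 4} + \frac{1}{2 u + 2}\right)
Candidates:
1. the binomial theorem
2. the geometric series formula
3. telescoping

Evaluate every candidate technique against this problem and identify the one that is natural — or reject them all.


Diagnosis: telescoping — the piece each term subtracts is \frac{1}{2 u + 2} advanced by one index, and it reappears with a plus sign leading the following term — the sum collapses to its boundary terms.
- the binomial theorem — no binomial coefficients pair with matched powers.
- the geometric series formula — no single multiplier carries one term to the next throughout the sum.
- telescoping — yes, a natural case for it.


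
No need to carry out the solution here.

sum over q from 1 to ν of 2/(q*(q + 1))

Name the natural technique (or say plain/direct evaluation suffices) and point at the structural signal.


Verdict: telescoping — 2/(q*(q + 1)) decomposes into shift-paired simple fractions; the series telescopes to finitely many boundary pieces.


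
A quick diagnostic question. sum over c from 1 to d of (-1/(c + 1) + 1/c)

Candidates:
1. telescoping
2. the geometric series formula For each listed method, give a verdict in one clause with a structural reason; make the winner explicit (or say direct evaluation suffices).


Diagnosis: telescoping — spot the paired structure — each term adds 1/c and subtracts its successor value, which the next term restores: the definition of a telescoping chain.
- telescoping: applies; the problem has the shape this method handles.
- the geometric series formula — dividing successive terms gives an index-dependent quantity, not a constant.


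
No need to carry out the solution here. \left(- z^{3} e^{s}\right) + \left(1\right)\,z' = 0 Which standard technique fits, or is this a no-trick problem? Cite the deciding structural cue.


Diagnosis: separation of variables — one side of the product carries the independent variable, the other the unknown — the textbook separation shape.


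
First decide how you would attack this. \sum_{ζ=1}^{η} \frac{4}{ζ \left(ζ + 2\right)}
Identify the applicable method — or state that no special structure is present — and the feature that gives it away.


Best approach: telescoping — \frac{4}{ζ \left(ζ + 2\right)} hides a difference of shifted reciprocals — decompose it and the middle of the sum vanishes.


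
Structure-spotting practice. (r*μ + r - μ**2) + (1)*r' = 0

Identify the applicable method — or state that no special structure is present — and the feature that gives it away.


Diagnosis: a linear integrating factor — the unknown enters only to the first power against a nonzero forcing term — the integrating-factor template applies directly.


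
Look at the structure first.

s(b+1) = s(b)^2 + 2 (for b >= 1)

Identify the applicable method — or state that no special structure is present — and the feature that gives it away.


Best approach: no special technique — once the recursion is nonlinear, characteristic roots, master substitutions, and summation factors are all off the table.


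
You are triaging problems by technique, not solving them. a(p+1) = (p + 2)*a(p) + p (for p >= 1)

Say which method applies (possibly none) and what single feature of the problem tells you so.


Best approach: a summation factor — normalize by the running product of p + 2: the left side becomes a difference, and differences sum.


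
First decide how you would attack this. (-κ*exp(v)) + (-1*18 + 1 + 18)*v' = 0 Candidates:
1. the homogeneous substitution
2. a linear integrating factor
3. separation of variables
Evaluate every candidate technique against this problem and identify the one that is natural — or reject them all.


Verdict: separation of variables — the derivative equals a pure function of κ (namely κ) times a pure function of v (namely exp(v)); divide and integrate each side.
- the homogeneous substitution — the ratio substitution does not collapse this equation.
- a linear integrating factor — a nonlinear term in the unknown puts this outside the integrating-factor template.
- separation of variables: applicable, and directly so.


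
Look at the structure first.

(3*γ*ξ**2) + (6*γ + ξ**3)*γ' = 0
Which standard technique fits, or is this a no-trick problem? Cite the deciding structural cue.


Verdict: the exact-equation method — take the mixed partials of 3*γ*ξ**2 and 6*γ + ξ**3: they are equal, which certifies an exact differential.


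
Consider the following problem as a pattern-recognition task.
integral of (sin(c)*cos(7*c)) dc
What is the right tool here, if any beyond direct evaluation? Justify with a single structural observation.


Best approach: a trigonometric identity — sin(c)*cos(7*c) mixes two frequencies; the product-to-sum identity splits it into single-frequency sinusoids.


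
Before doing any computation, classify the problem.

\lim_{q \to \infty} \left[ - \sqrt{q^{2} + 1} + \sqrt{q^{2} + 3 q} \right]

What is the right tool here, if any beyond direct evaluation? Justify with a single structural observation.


Verdict: conjugate multiplication — the difference \sqrt{q^{2} + 3 q} - \sqrt{q^{2} + 1} is an ∞ − ∞ stalemate; its conjugate partner breaks the tie.


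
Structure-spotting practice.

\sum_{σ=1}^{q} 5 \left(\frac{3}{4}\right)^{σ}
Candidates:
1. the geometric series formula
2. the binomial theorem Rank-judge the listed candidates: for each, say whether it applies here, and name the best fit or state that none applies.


Method: the geometric series formula — term-over-term division gives \frac{3}{4} every time — index-free ratio, geometric sum formula applies.
- the geometric series formula: yes — fits the structure here.
- the binomial theorem: no binomial coefficients pair up with complementary powers here.


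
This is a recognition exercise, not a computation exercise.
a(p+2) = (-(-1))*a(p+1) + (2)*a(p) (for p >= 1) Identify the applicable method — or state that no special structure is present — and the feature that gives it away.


Best approach: the characteristic-root method — try a geometric ansatz r^p: constant coefficients turn the recurrence into one polynomial equation in r.


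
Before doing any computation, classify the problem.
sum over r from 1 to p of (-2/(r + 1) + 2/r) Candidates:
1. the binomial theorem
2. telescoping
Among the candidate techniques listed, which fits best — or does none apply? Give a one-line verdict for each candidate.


Diagnosis: telescoping — a difference of consecutive values of one function (2/r at one index and the next) — telescoping by construction.
- the binomial theorem — there is no sum-raised-to-a-power identity hiding in these terms.
- telescoping — yes — fits the structure here.


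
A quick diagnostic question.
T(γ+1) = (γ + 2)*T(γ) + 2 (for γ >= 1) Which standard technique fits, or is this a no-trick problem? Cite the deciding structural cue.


Technique: a summation factor — the coefficient γ + 2 drifts with the index, so no fixed root exists; normalizing by the cumulative product telescopes it.


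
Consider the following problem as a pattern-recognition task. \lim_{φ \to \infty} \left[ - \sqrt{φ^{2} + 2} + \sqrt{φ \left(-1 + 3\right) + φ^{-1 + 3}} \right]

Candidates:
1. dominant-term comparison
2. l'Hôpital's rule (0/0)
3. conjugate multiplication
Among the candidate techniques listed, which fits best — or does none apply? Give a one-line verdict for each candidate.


Best approach: conjugate multiplication — two divergent pieces with a minus sign between them and a radical in the mix: rationalize \sqrt{φ \left(-1 + 3\right) + φ^{-1 + 3}} - \sqrt{φ^{2} + 2} before any limit law applies.
- dominant-term comparison — no dominant-degree comparison decides it.
- l'Hôpital's rule (0/0): no quotient structure at all: the clash is ∞ minus ∞, which rationalizing converts into a tractable ratio.
- conjugate multiplication: yes, a natural case for it.


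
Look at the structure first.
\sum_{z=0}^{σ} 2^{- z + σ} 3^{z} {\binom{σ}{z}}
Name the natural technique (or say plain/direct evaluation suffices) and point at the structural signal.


Best approach: the binomial theorem — the summand is term z of a binomial expansion in 3 and 2; the whole sum is a single power.


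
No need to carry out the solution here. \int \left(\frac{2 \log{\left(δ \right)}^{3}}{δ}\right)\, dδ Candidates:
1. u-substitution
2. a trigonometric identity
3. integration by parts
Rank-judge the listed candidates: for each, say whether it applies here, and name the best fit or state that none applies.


Method: u-substitution — viewed as a product, the integrand is a composition evaluated at \log{\left(δ \right)} times (a constant multiple of) that inner expression's derivative, so u = \log{\left(δ \right)} makes it elementary.
- u-substitution: yes — fits the structure here.
- a trigonometric identity: no sine or cosine appears, so there is nothing for a trigonometric identity to act on.
- integration by parts — the nonconstant-polynomial-times-standard-kernel pattern (an exp, sine, cosine, or logarithm partner) is absent.


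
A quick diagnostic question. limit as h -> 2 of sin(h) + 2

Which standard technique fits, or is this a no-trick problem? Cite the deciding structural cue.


Verdict: no special technique — the expression is continuous at the evaluation point — substitute directly; no indeterminate form appears.


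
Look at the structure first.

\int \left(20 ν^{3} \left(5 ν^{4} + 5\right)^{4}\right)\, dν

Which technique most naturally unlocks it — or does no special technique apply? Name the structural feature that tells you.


Best approach: u-substitution — structure check: outer function, inner expression 5 ν^{4} + 5, inner derivative as a factor — the classic u = 5 ν^{4} + 5 pattern. A patient expand-and-integrate also lands it; recognizing the inner expression is the shortcut.


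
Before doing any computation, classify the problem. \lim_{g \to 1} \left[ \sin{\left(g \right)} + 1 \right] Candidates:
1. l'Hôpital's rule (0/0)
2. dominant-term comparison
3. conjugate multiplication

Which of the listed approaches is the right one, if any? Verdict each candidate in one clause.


Verdict: no special technique — no vanishing denominator and no indeterminate clash at the point — evaluation is immediate.
- l'Hôpital's rule (0/0): substituting the point gives a finite value outright — there is no indeterminate clash to repair.
- dominant-term comparison: this limit is not decided by comparing leading-term growth at infinity.
- conjugate multiplication: there are no radicals in tension whose conjugate would simplify matters.


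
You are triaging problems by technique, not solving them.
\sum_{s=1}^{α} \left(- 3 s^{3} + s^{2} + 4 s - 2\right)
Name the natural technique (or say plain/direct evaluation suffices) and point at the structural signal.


Method: no special technique — the sum is polynomial through and through; closed forms for each power of s finish it directly.


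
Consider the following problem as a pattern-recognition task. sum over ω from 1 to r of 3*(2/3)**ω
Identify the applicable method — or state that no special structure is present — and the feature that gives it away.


Best approach: the geometric series formula — consecutive terms stand in a fixed index-free ratio — the geometric sum formula closes it.


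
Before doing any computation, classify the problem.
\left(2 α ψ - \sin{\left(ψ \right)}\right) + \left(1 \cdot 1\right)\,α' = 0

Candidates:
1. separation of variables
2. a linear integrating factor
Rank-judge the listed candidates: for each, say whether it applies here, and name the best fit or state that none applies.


Best approach: a linear integrating factor — linear in the unknown with genuine forcing: multiply through by the exponential of the integrated coefficient and the left side closes into one derivative.
- separation of variables: the two dependences do not factor apart.
- a linear integrating factor — applies; the problem has the shape this method handles.


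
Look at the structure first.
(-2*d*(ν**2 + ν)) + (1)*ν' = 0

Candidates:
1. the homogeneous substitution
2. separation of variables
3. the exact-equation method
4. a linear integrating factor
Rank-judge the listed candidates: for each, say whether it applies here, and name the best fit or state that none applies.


Technique: separation of variables — one side of the product carries the independent variable, the other the unknown — the textbook separation shape. This doubles as a Bernoulli equation in the unknown as written; dividing and integrating works on it directly.
- the homogeneous substitution — rescaling both variables together changes the slope, so no ratio substitution collapses it.
- separation of variables — yes — fits the structure here.
- the exact-equation method: the cross partial derivatives disagree, so no single potential exists.
- a linear integrating factor — a nonlinear term in the unknown puts this outside the integrating-factor template.


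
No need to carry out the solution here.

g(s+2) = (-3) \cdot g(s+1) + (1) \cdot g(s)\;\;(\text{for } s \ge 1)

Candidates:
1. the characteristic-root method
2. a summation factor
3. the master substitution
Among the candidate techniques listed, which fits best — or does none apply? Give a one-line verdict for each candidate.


Verdict: the characteristic-root method — fixed numeric weights on consecutive terms and no forcing term added: the root method in its home territory.
- the characteristic-root method: a fit — the right tool for this form.
- a summation factor: a summation factor telescopes one-step recursions; this one carries higher-order memory.
- the master substitution: the recursion shifts the index rather than dividing it.


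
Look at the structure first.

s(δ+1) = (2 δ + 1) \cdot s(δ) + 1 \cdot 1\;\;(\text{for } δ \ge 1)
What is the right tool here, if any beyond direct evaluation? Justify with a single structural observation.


Method: a summation factor — the coefficient 2 δ + 1 drifts with the index, so no fixed root exists; normalizing by the cumulative product telescopes it.


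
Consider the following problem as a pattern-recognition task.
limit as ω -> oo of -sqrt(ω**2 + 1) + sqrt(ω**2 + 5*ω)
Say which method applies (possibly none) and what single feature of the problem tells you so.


Verdict: conjugate multiplication — the ∞ − ∞ radical form is the exact trigger for the conjugate maneuver.


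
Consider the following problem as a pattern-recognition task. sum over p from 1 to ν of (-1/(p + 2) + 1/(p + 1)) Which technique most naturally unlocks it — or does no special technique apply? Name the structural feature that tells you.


Technique: telescoping — each term adds 1/(p + 1) and subtracts the same expression advanced one index; that subtracted piece cancels against the next term's added copy — only the boundary terms survive.


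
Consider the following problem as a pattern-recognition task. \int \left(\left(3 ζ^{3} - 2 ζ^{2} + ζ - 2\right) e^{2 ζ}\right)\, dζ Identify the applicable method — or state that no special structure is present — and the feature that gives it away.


Diagnosis: integration by parts — a polynomial factor 3 ζ^{3} - 2 ζ^{2} + ζ - 2 multiplies e^{2 ζ}; differentiating 3 ζ^{3} - 2 ζ^{2} + ζ - 2 lowers its degree while e^{2 ζ} integrates cleanly, so parts wins.


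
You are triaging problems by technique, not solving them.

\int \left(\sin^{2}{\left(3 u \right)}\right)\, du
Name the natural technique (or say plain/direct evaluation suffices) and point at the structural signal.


Diagnosis: a trigonometric identity — \sin^{2}{\left(3 u \right)} carries an even exponent — trade it for double-angle cosines before integrating.


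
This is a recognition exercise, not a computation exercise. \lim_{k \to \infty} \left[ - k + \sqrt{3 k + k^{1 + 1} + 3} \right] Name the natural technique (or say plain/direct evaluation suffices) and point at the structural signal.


Diagnosis: conjugate multiplication — two divergent pieces with a minus sign between them and a radical in the mix: rationalize \sqrt{3 k + k^{1 + 1} + 3} - k before any limit law applies.


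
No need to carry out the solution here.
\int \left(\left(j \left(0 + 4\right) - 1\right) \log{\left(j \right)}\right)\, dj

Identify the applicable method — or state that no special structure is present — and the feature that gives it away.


Technique: integration by parts — with u = \log{\left(j \right)} the logarithm disappears after one differentiation, leaving a power-rule integral.


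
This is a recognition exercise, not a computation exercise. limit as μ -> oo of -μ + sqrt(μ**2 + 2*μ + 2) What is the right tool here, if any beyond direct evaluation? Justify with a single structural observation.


Technique: conjugate multiplication — an infinity-minus-infinity difference with a surviving radical — multiply by the conjugate to cancel the divergence.


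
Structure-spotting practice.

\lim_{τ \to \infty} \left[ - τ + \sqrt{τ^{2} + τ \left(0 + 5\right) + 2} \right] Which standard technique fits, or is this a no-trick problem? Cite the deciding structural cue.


Best approach: conjugate multiplication — an infinity-minus-infinity difference with a surviving radical — multiply by the conjugate to cancel the divergence.


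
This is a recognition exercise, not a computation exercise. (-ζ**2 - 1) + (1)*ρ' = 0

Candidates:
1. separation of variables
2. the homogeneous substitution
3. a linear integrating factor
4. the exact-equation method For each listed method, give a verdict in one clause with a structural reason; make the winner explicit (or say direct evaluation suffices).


Method: no special technique — the slope is a function of ζ alone, so integrate both sides directly.
- separation of variables: separation is only trivially available — with the unknown absent from the slope this is a direct integration, not a separation problem.
- the homogeneous substitution — solved for the derivative, the right side changes under joint scaling of the two variables.
- a linear integrating factor: with the unknown absent the integrating factor is a formality; direct integration is the working structure.
- the exact-equation method — the unknown never enters the equation — exactness holds emptily, with nothing for the method to add.


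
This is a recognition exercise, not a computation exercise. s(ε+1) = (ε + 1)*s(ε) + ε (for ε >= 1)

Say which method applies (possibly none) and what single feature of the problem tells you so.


Verdict: a summation factor — because the multiplier ε + 1 is index-dependent, divide through by its running product and sum the resulting differences.


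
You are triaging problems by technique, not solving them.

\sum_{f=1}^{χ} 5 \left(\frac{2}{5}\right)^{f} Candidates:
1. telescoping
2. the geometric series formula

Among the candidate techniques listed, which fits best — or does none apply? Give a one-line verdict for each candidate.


Verdict: the geometric series formula — the ratio of consecutive terms is the constant \frac{2}{5}, independent of the index — a geometric sum.
- telescoping — neither a shifted-difference shape nor integer-spaced poles are present.
- the geometric series formula — yes, a natural case for it.


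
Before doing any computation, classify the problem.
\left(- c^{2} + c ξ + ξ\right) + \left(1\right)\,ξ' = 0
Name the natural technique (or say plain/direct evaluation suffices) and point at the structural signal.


Method: a linear integrating factor — the unknown enters only to the first power against a nonzero forcing term — the integrating-factor template applies directly.


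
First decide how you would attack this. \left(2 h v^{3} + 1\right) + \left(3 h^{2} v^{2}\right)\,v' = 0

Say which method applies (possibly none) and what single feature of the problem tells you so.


Method: the exact-equation method — 2 h v^{3} + 1 and 3 h^{2} v^{2} pass the exactness check on the nose, so no integrating factor in h or v is needed at all.


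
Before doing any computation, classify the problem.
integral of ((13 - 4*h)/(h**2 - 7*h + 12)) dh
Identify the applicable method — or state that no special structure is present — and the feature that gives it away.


Diagnosis: partial fractions — rational integrand, reducible denominator h**2 - 7*h + 12: decompose first, integrate second.


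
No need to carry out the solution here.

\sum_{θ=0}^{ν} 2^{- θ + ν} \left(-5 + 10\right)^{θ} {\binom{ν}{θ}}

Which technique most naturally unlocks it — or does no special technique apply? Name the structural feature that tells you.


Diagnosis: the binomial theorem — {\binom{ν}{θ}} weighting matched powers of (-5 + 10) and 2 is the expanded form of ((-5 + 10) + 2)^ν — fold it back up.


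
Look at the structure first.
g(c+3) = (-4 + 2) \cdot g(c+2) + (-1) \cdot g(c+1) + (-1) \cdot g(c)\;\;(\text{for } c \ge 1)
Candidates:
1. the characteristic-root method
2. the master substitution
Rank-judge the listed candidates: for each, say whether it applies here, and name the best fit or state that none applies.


Diagnosis: the characteristic-root method — this is the constant-coefficient homogeneous case — the whole solution in c reduces to a polynomial's roots.
- the characteristic-root method: applies; the problem has the shape this method handles.
- the master substitution — with no divided-index recursive call, reindexing by powers of a base buys nothing.


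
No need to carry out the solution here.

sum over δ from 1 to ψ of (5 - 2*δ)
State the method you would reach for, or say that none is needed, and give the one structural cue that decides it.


Verdict: no special technique — no cancellation, no constant ratio, no binomial weights — just polynomial terms summed directly.


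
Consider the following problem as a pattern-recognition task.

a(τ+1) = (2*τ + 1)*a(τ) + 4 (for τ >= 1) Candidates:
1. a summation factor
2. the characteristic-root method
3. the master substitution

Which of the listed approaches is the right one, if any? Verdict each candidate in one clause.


Best approach: a summation factor — first-order, linear, moving coefficient 2*τ + 1: the discrete analogue of an integrating factor handles it.
- a summation factor — a fit — the right tool for this form.
- the characteristic-root method: the coefficients vary with the index, breaking the constant-coefficient structure the method needs.
- the master substitution — the recursive argument is a shift of the index, not a fixed fraction of it.


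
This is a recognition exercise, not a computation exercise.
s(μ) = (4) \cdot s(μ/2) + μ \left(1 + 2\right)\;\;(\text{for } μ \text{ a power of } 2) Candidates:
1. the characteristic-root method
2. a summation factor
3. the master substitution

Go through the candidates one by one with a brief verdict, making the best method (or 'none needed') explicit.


Verdict: the master substitution — the argument contracts 2-fold per step: reindex μ exponentially and solve the linear recurrence in the new index.
- the characteristic-root method: the recursion divides its index rather than shifting it — outside the constant-shift family the root method covers.
- a summation factor — the recursion divides its index rather than shifting it — there is no previous-term chain for a summation factor to telescope.
- the master substitution: applicable, and directly so.


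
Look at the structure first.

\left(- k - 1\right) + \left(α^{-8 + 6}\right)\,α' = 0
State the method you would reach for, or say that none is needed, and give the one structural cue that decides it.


Diagnosis: separation of variables — one side of the product carries the independent variable, the other the unknown — the textbook separation shape. One could also solve this as an exact equation; with each coefficient in its own variable, separating is the same work with fewer steps.


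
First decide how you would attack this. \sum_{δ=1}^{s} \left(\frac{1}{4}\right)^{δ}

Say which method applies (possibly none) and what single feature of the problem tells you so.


Diagnosis: the geometric series formula — the ratio of consecutive terms is the constant \frac{1}{4}, independent of the index — a geometric sum.


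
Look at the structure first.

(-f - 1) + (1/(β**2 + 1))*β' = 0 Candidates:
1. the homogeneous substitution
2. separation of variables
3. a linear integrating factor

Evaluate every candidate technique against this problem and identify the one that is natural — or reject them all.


Diagnosis: separation of variables — all dependence on the two variables factors apart, the defining separable shape.
- the homogeneous substitution: the slope does not depend on the ratio of the variables alone.
- separation of variables — yes — fits the structure here.
- a linear integrating factor: the unknown enters nonlinearly (through a power, a denominator, or a transcendental function), which the linear integrating-factor recipe cannot absorb as-is — any repair would come from a preliminary substitution, not the factor.


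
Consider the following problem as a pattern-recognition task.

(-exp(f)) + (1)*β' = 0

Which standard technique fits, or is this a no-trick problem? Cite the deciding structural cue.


Technique: no special technique — solved for the derivative, no β appears — this is antidifferentiation in f wearing ODE clothing.


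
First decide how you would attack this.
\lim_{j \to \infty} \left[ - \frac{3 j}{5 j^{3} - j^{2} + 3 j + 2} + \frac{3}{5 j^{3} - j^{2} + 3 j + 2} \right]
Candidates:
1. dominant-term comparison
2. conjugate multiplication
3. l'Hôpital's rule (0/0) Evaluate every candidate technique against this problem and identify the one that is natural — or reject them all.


Best approach: dominant-term comparison — at large j only the top-degree terms survive; compare the leading terms and the limit falls out.
- dominant-term comparison — a fit — the right tool for this form.
- conjugate multiplication: there are no radicals in tension whose conjugate would simplify matters.
- l'Hôpital's rule (0/0): as a single quotient the expression runs to ∞/∞ at the limit point — an at-infinity form of the rule would apply, though the leading-growth comparison is the direct reading.


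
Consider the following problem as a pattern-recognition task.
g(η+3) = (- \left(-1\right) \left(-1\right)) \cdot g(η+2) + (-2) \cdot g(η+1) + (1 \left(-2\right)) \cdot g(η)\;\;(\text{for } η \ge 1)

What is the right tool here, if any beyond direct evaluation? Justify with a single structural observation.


Verdict: the characteristic-root method — no index-dependence in the weights and nothing inhomogeneous: classic characteristic-equation setup.


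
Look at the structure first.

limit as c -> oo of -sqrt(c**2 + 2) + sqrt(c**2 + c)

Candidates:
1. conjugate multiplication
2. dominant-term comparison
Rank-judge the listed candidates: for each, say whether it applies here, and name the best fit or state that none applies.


Diagnosis: conjugate multiplication — this difference gives up after one conjugate multiplication — the radical structure cancels against its conjugate.
- conjugate multiplication: yes — fits the structure here.
- dominant-term comparison — this is not a rational comparison of growth rates at infinity.


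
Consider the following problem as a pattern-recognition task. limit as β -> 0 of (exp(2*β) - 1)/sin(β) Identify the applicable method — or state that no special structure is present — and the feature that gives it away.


Best approach: l'Hôpital's rule (0/0) — numerator and denominator both vanish at 0 — a genuine 0/0 form, which is exactly when l'Hôpital applies. Known elementary limits would finish this too — the rule just bypasses the case analysis.


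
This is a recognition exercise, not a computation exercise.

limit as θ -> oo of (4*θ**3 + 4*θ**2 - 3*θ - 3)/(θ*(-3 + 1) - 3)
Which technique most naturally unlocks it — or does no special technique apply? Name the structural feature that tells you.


Method: dominant-term comparison — divide through by the highest power of θ; every lower-order term dies and the dominant terms decide the limit. Viewed as a single quotient this is an ∞/∞ form — an at-infinity application of l'Hôpital's rule would also resolve it; comparing leading growth reads the answer without differentiating.


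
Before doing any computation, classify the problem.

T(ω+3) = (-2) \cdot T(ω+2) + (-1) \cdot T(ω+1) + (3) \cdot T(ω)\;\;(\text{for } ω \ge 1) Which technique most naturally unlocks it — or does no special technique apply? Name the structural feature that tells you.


Verdict: the characteristic-root method — the recurrence is linear and homogeneous with constant coefficients, so the ansatz r^ω turns it into a polynomial equation for r.


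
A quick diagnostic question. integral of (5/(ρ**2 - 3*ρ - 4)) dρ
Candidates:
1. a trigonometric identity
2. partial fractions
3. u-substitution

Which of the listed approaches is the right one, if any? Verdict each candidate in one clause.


Verdict: partial fractions — the denominator ρ**2 - 3*ρ - 4 factors, so the quotient decomposes into elementary partial fractions term by term.
- a trigonometric identity: with no trigonometric functions present, identity rewriting has no target.
- partial fractions: applies; the problem has the shape this method handles.
- u-substitution: no subexpression of the integrand pairs with its own derivative as a factor — individual terms may offer their own substitutions, but any change of variable covering the whole integral would have to be constructed from outside the expression.


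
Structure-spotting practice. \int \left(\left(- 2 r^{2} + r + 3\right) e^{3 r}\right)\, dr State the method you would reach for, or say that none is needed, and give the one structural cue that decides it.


Technique: integration by parts — the integrand splits as - 2 r^{2} + r + 3 times e^{3 r} — repeatedly differentiating the polynomial part kills it, which is the parts ladder.


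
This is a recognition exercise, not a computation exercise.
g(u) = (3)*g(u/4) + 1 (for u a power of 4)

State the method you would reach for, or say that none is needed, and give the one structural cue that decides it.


Verdict: the master substitution — the argument shrinks by the factor 4, so measure the index on a logarithmic scale and the recursion becomes a shift.


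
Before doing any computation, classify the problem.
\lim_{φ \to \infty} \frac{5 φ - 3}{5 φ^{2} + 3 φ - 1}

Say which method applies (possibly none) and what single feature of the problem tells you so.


Technique: dominant-term comparison — growth-rate triage: the leading powers of φ decide the limit, everything else is noise. Viewed as a single quotient this is an ∞/∞ form — an at-infinity application of l'Hôpital's rule would also resolve it; comparing leading growth reads the answer without differentiating.


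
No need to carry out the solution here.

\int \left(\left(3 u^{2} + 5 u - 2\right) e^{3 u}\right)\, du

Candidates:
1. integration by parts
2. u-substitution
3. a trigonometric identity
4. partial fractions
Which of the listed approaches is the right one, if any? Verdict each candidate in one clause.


Verdict: integration by parts — a polynomial 3 u^{2} + 5 u - 2 against the kernel e^{3 u} is the signature bounded-ladder case for integration by parts.
- integration by parts: yes, a natural case for it.
- u-substitution — no subexpression of the integrand serves as a whole-integral substitution inner — individual terms may offer their own, but none carries its derivative as a factor of the full integrand; a working change of variable would have to be constructed from outside the expression.
- a trigonometric identity: no sine or cosine appears, so there is nothing for a trigonometric identity to act on.
- partial fractions: the expression is not a ratio of polynomials that decomposes further.
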